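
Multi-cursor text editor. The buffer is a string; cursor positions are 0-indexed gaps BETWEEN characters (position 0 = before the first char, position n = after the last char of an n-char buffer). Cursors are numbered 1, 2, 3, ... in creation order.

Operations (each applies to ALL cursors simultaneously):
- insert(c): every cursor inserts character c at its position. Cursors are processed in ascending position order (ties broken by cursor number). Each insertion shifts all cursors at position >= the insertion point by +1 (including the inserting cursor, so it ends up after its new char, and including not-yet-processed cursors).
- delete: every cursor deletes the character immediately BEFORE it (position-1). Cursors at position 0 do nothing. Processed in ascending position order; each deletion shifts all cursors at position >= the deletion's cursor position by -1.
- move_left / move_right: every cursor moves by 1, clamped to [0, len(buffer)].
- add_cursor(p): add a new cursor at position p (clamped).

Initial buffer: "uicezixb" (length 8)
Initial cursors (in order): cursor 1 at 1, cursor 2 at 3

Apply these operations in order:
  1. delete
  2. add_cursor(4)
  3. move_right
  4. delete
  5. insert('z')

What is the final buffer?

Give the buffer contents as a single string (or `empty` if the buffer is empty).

Answer: zzzizb

Derivation:
After op 1 (delete): buffer="iezixb" (len 6), cursors c1@0 c2@1, authorship ......
After op 2 (add_cursor(4)): buffer="iezixb" (len 6), cursors c1@0 c2@1 c3@4, authorship ......
After op 3 (move_right): buffer="iezixb" (len 6), cursors c1@1 c2@2 c3@5, authorship ......
After op 4 (delete): buffer="zib" (len 3), cursors c1@0 c2@0 c3@2, authorship ...
After op 5 (insert('z')): buffer="zzzizb" (len 6), cursors c1@2 c2@2 c3@5, authorship 12..3.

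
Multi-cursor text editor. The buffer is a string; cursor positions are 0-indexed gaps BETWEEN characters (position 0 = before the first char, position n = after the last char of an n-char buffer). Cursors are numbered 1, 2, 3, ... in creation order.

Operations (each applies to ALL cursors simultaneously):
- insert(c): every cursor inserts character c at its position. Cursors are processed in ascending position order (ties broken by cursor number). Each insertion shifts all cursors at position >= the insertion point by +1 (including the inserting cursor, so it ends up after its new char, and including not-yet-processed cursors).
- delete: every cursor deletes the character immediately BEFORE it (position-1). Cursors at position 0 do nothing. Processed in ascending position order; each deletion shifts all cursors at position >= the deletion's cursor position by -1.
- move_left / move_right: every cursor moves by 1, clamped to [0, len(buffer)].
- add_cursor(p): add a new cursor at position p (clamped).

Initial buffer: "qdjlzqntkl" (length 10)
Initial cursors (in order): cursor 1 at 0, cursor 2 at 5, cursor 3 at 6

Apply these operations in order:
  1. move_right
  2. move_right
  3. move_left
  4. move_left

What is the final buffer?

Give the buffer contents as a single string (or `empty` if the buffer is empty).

Answer: qdjlzqntkl

Derivation:
After op 1 (move_right): buffer="qdjlzqntkl" (len 10), cursors c1@1 c2@6 c3@7, authorship ..........
After op 2 (move_right): buffer="qdjlzqntkl" (len 10), cursors c1@2 c2@7 c3@8, authorship ..........
After op 3 (move_left): buffer="qdjlzqntkl" (len 10), cursors c1@1 c2@6 c3@7, authorship ..........
After op 4 (move_left): buffer="qdjlzqntkl" (len 10), cursors c1@0 c2@5 c3@6, authorship ..........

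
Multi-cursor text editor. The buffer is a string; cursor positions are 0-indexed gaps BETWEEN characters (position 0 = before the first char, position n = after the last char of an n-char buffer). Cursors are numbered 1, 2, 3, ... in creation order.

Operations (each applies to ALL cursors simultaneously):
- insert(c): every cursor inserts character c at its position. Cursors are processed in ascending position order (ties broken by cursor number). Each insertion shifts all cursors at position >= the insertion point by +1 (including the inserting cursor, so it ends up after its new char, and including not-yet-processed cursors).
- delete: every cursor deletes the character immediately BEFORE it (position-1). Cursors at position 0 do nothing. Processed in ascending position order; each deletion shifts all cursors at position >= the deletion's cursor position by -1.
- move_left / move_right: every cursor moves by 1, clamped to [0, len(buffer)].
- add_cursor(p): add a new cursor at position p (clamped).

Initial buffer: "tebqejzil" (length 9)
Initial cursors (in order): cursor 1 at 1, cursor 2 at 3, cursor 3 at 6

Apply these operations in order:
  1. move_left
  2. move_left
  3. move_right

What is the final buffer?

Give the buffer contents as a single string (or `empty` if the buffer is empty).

Answer: tebqejzil

Derivation:
After op 1 (move_left): buffer="tebqejzil" (len 9), cursors c1@0 c2@2 c3@5, authorship .........
After op 2 (move_left): buffer="tebqejzil" (len 9), cursors c1@0 c2@1 c3@4, authorship .........
After op 3 (move_right): buffer="tebqejzil" (len 9), cursors c1@1 c2@2 c3@5, authorship .........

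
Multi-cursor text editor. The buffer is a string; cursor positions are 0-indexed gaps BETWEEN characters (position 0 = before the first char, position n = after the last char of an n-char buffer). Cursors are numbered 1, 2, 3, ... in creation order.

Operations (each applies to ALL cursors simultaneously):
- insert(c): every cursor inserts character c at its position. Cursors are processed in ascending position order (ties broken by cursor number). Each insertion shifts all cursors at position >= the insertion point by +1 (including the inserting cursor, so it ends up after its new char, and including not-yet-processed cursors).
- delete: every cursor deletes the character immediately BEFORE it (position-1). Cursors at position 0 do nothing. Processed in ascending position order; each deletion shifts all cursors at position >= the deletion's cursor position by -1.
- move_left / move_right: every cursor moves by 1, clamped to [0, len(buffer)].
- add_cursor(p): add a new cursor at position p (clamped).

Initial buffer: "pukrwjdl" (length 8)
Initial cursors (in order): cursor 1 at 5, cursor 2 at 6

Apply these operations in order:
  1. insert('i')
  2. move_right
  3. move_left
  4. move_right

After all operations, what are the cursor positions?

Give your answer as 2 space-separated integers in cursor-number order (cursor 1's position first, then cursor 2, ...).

Answer: 7 9

Derivation:
After op 1 (insert('i')): buffer="pukrwijidl" (len 10), cursors c1@6 c2@8, authorship .....1.2..
After op 2 (move_right): buffer="pukrwijidl" (len 10), cursors c1@7 c2@9, authorship .....1.2..
After op 3 (move_left): buffer="pukrwijidl" (len 10), cursors c1@6 c2@8, authorship .....1.2..
After op 4 (move_right): buffer="pukrwijidl" (len 10), cursors c1@7 c2@9, authorship .....1.2..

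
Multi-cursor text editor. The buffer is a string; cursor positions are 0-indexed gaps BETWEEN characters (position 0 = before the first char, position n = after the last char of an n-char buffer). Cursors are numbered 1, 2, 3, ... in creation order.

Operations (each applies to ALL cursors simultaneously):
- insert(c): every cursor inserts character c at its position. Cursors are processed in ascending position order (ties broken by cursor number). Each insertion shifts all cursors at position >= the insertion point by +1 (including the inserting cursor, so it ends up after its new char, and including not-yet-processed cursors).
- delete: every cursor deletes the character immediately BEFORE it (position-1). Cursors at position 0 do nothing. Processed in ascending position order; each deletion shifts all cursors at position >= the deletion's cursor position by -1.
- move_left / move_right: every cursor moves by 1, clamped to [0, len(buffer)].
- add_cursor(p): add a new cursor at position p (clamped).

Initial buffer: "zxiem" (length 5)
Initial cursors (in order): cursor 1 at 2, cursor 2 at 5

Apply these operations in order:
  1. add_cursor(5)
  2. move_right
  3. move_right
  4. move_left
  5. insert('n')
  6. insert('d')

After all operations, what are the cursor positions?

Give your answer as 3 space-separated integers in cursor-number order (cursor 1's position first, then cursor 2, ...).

After op 1 (add_cursor(5)): buffer="zxiem" (len 5), cursors c1@2 c2@5 c3@5, authorship .....
After op 2 (move_right): buffer="zxiem" (len 5), cursors c1@3 c2@5 c3@5, authorship .....
After op 3 (move_right): buffer="zxiem" (len 5), cursors c1@4 c2@5 c3@5, authorship .....
After op 4 (move_left): buffer="zxiem" (len 5), cursors c1@3 c2@4 c3@4, authorship .....
After op 5 (insert('n')): buffer="zxinennm" (len 8), cursors c1@4 c2@7 c3@7, authorship ...1.23.
After op 6 (insert('d')): buffer="zxindennddm" (len 11), cursors c1@5 c2@10 c3@10, authorship ...11.2323.

Answer: 5 10 10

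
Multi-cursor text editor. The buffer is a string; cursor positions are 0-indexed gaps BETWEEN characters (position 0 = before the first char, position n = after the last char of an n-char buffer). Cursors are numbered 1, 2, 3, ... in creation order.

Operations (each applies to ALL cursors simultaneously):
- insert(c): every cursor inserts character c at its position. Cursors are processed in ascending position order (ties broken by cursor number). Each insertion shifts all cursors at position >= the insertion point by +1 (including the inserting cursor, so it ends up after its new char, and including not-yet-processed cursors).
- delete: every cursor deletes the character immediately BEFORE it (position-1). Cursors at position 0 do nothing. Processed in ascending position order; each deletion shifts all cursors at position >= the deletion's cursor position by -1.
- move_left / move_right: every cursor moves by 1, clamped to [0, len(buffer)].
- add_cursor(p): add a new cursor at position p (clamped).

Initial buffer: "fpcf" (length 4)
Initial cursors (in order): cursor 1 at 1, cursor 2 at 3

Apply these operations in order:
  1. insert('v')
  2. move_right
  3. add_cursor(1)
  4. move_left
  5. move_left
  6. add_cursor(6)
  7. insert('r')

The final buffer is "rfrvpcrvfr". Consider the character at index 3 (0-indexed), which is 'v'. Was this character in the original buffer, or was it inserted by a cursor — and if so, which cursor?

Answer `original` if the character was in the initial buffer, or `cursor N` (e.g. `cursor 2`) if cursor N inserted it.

After op 1 (insert('v')): buffer="fvpcvf" (len 6), cursors c1@2 c2@5, authorship .1..2.
After op 2 (move_right): buffer="fvpcvf" (len 6), cursors c1@3 c2@6, authorship .1..2.
After op 3 (add_cursor(1)): buffer="fvpcvf" (len 6), cursors c3@1 c1@3 c2@6, authorship .1..2.
After op 4 (move_left): buffer="fvpcvf" (len 6), cursors c3@0 c1@2 c2@5, authorship .1..2.
After op 5 (move_left): buffer="fvpcvf" (len 6), cursors c3@0 c1@1 c2@4, authorship .1..2.
After op 6 (add_cursor(6)): buffer="fvpcvf" (len 6), cursors c3@0 c1@1 c2@4 c4@6, authorship .1..2.
After op 7 (insert('r')): buffer="rfrvpcrvfr" (len 10), cursors c3@1 c1@3 c2@7 c4@10, authorship 3.11..22.4
Authorship (.=original, N=cursor N): 3 . 1 1 . . 2 2 . 4
Index 3: author = 1

Answer: cursor 1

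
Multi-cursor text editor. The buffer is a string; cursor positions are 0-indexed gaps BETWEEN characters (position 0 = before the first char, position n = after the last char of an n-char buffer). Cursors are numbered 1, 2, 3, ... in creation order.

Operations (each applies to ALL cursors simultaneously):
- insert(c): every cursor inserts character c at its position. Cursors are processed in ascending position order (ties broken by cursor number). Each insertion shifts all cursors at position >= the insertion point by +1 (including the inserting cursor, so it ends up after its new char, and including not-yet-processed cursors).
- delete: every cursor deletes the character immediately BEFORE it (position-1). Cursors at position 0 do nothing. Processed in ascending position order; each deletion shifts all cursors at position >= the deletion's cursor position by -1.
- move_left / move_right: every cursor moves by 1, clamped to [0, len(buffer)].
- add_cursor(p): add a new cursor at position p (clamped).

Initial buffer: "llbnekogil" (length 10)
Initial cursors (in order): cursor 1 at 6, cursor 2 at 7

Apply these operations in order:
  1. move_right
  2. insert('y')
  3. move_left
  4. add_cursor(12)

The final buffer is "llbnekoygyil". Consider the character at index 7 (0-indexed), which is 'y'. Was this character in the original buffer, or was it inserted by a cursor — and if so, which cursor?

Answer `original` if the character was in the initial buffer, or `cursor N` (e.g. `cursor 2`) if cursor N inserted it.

After op 1 (move_right): buffer="llbnekogil" (len 10), cursors c1@7 c2@8, authorship ..........
After op 2 (insert('y')): buffer="llbnekoygyil" (len 12), cursors c1@8 c2@10, authorship .......1.2..
After op 3 (move_left): buffer="llbnekoygyil" (len 12), cursors c1@7 c2@9, authorship .......1.2..
After op 4 (add_cursor(12)): buffer="llbnekoygyil" (len 12), cursors c1@7 c2@9 c3@12, authorship .......1.2..
Authorship (.=original, N=cursor N): . . . . . . . 1 . 2 . .
Index 7: author = 1

Answer: cursor 1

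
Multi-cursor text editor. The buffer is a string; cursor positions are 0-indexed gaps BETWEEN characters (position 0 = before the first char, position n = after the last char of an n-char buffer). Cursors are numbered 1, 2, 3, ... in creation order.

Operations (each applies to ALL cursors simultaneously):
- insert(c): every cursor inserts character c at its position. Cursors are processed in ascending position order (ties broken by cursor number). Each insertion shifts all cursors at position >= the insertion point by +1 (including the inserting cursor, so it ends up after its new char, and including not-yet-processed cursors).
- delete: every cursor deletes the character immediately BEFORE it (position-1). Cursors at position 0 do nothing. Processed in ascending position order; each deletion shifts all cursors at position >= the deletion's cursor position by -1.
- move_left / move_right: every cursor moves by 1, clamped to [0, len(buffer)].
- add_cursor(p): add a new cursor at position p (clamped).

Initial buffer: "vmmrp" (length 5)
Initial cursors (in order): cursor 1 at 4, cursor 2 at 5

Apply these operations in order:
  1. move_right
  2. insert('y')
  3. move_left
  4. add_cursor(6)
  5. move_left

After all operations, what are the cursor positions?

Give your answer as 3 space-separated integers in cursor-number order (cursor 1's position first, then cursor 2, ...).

After op 1 (move_right): buffer="vmmrp" (len 5), cursors c1@5 c2@5, authorship .....
After op 2 (insert('y')): buffer="vmmrpyy" (len 7), cursors c1@7 c2@7, authorship .....12
After op 3 (move_left): buffer="vmmrpyy" (len 7), cursors c1@6 c2@6, authorship .....12
After op 4 (add_cursor(6)): buffer="vmmrpyy" (len 7), cursors c1@6 c2@6 c3@6, authorship .....12
After op 5 (move_left): buffer="vmmrpyy" (len 7), cursors c1@5 c2@5 c3@5, authorship .....12

Answer: 5 5 5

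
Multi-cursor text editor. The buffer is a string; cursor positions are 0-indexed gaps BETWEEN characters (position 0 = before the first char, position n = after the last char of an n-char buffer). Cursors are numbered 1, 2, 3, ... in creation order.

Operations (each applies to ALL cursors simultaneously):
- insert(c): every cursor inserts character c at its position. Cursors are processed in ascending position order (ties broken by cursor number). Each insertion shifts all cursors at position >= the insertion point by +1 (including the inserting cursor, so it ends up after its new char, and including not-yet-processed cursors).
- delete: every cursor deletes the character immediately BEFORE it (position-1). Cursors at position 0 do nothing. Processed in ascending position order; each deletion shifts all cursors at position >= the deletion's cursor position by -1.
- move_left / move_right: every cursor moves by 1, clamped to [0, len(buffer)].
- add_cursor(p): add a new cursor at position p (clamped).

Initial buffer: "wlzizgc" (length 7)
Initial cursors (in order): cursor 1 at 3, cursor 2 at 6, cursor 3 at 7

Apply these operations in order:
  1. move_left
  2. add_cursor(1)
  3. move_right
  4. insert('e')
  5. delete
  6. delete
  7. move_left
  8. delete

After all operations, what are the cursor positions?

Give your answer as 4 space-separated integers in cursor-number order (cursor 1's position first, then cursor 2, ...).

After op 1 (move_left): buffer="wlzizgc" (len 7), cursors c1@2 c2@5 c3@6, authorship .......
After op 2 (add_cursor(1)): buffer="wlzizgc" (len 7), cursors c4@1 c1@2 c2@5 c3@6, authorship .......
After op 3 (move_right): buffer="wlzizgc" (len 7), cursors c4@2 c1@3 c2@6 c3@7, authorship .......
After op 4 (insert('e')): buffer="wlezeizgece" (len 11), cursors c4@3 c1@5 c2@9 c3@11, authorship ..4.1...2.3
After op 5 (delete): buffer="wlzizgc" (len 7), cursors c4@2 c1@3 c2@6 c3@7, authorship .......
After op 6 (delete): buffer="wiz" (len 3), cursors c1@1 c4@1 c2@3 c3@3, authorship ...
After op 7 (move_left): buffer="wiz" (len 3), cursors c1@0 c4@0 c2@2 c3@2, authorship ...
After op 8 (delete): buffer="z" (len 1), cursors c1@0 c2@0 c3@0 c4@0, authorship .

Answer: 0 0 0 0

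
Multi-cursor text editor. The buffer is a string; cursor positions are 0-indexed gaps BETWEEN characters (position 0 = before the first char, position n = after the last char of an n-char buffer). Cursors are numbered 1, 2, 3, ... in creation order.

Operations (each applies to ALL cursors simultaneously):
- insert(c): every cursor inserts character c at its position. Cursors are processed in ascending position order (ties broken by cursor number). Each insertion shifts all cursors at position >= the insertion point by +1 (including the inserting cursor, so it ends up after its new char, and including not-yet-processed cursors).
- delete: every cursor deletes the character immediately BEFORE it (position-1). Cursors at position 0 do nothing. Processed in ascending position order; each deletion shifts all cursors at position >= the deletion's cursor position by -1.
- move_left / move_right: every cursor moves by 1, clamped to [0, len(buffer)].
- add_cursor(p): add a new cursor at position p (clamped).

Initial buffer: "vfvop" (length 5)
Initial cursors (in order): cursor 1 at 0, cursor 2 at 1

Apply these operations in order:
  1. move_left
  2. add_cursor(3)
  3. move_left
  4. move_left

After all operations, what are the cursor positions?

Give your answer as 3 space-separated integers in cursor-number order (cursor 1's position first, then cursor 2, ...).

Answer: 0 0 1

Derivation:
After op 1 (move_left): buffer="vfvop" (len 5), cursors c1@0 c2@0, authorship .....
After op 2 (add_cursor(3)): buffer="vfvop" (len 5), cursors c1@0 c2@0 c3@3, authorship .....
After op 3 (move_left): buffer="vfvop" (len 5), cursors c1@0 c2@0 c3@2, authorship .....
After op 4 (move_left): buffer="vfvop" (len 5), cursors c1@0 c2@0 c3@1, authorship .....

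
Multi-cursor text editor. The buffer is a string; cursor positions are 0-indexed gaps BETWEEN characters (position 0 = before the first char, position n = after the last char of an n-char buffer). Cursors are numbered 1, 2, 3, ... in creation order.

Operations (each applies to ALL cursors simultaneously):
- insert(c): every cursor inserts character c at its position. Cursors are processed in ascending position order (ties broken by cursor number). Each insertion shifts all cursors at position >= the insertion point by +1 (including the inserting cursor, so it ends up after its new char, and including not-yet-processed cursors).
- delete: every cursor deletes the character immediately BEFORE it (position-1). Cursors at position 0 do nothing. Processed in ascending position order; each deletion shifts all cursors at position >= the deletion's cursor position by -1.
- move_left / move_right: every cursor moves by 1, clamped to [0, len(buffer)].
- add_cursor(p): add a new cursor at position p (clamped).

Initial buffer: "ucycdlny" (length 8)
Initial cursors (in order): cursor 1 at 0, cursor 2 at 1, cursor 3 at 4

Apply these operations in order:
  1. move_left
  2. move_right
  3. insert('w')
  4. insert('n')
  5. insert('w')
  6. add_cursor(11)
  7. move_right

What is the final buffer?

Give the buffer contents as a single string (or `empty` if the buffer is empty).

After op 1 (move_left): buffer="ucycdlny" (len 8), cursors c1@0 c2@0 c3@3, authorship ........
After op 2 (move_right): buffer="ucycdlny" (len 8), cursors c1@1 c2@1 c3@4, authorship ........
After op 3 (insert('w')): buffer="uwwcycwdlny" (len 11), cursors c1@3 c2@3 c3@7, authorship .12...3....
After op 4 (insert('n')): buffer="uwwnncycwndlny" (len 14), cursors c1@5 c2@5 c3@10, authorship .1212...33....
After op 5 (insert('w')): buffer="uwwnnwwcycwnwdlny" (len 17), cursors c1@7 c2@7 c3@13, authorship .121212...333....
After op 6 (add_cursor(11)): buffer="uwwnnwwcycwnwdlny" (len 17), cursors c1@7 c2@7 c4@11 c3@13, authorship .121212...333....
After op 7 (move_right): buffer="uwwnnwwcycwnwdlny" (len 17), cursors c1@8 c2@8 c4@12 c3@14, authorship .121212...333....

Answer: uwwnnwwcycwnwdlny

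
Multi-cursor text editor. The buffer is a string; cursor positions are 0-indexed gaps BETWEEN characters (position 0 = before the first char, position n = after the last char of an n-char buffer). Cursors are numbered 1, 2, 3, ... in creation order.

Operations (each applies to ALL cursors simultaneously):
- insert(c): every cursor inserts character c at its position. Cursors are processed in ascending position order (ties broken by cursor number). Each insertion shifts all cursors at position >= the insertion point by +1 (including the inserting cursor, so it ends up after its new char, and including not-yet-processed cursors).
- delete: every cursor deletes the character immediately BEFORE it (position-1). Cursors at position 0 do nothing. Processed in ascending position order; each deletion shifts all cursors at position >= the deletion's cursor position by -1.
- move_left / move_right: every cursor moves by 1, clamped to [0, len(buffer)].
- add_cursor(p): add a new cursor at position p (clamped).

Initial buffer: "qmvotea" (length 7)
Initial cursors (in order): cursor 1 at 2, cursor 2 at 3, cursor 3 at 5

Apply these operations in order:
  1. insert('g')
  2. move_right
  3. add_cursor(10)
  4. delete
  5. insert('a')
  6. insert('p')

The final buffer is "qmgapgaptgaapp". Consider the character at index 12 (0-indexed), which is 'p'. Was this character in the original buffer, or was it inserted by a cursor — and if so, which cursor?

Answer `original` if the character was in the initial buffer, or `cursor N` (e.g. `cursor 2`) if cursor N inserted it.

After op 1 (insert('g')): buffer="qmgvgotgea" (len 10), cursors c1@3 c2@5 c3@8, authorship ..1.2..3..
After op 2 (move_right): buffer="qmgvgotgea" (len 10), cursors c1@4 c2@6 c3@9, authorship ..1.2..3..
After op 3 (add_cursor(10)): buffer="qmgvgotgea" (len 10), cursors c1@4 c2@6 c3@9 c4@10, authorship ..1.2..3..
After op 4 (delete): buffer="qmggtg" (len 6), cursors c1@3 c2@4 c3@6 c4@6, authorship ..12.3
After op 5 (insert('a')): buffer="qmgagatgaa" (len 10), cursors c1@4 c2@6 c3@10 c4@10, authorship ..1122.334
After op 6 (insert('p')): buffer="qmgapgaptgaapp" (len 14), cursors c1@5 c2@8 c3@14 c4@14, authorship ..111222.33434
Authorship (.=original, N=cursor N): . . 1 1 1 2 2 2 . 3 3 4 3 4
Index 12: author = 3

Answer: cursor 3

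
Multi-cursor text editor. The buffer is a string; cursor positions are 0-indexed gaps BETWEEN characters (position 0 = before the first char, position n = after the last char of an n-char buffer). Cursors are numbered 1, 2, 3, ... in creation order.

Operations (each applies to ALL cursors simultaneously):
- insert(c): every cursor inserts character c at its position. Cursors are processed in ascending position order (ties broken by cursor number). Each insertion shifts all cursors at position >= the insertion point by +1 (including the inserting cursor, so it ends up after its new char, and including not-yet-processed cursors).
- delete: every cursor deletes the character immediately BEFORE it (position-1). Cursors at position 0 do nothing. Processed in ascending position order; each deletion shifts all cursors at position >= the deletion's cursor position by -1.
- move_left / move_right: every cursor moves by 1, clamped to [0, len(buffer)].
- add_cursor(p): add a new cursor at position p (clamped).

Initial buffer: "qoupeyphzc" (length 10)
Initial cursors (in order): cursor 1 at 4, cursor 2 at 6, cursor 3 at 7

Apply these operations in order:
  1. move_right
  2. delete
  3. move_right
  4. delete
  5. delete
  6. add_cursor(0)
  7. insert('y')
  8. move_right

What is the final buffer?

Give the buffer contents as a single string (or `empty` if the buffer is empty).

Answer: yyyyc

Derivation:
After op 1 (move_right): buffer="qoupeyphzc" (len 10), cursors c1@5 c2@7 c3@8, authorship ..........
After op 2 (delete): buffer="qoupyzc" (len 7), cursors c1@4 c2@5 c3@5, authorship .......
After op 3 (move_right): buffer="qoupyzc" (len 7), cursors c1@5 c2@6 c3@6, authorship .......
After op 4 (delete): buffer="qouc" (len 4), cursors c1@3 c2@3 c3@3, authorship ....
After op 5 (delete): buffer="c" (len 1), cursors c1@0 c2@0 c3@0, authorship .
After op 6 (add_cursor(0)): buffer="c" (len 1), cursors c1@0 c2@0 c3@0 c4@0, authorship .
After op 7 (insert('y')): buffer="yyyyc" (len 5), cursors c1@4 c2@4 c3@4 c4@4, authorship 1234.
After op 8 (move_right): buffer="yyyyc" (len 5), cursors c1@5 c2@5 c3@5 c4@5, authorship 1234.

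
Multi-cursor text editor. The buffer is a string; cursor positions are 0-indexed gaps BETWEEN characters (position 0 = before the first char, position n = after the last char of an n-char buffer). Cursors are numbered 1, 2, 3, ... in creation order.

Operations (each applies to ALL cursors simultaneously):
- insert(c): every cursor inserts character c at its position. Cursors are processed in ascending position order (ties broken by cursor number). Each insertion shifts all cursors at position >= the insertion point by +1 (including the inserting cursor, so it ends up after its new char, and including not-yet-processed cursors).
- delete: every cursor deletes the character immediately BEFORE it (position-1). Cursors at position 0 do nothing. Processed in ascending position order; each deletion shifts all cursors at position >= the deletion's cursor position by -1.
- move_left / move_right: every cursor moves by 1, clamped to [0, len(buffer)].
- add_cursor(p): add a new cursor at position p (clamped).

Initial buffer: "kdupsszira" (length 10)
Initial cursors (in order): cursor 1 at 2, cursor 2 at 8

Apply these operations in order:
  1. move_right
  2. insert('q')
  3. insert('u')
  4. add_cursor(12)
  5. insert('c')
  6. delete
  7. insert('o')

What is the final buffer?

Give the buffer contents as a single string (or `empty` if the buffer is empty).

Answer: kduquopsszirqouoa

Derivation:
After op 1 (move_right): buffer="kdupsszira" (len 10), cursors c1@3 c2@9, authorship ..........
After op 2 (insert('q')): buffer="kduqpsszirqa" (len 12), cursors c1@4 c2@11, authorship ...1......2.
After op 3 (insert('u')): buffer="kduqupsszirqua" (len 14), cursors c1@5 c2@13, authorship ...11......22.
After op 4 (add_cursor(12)): buffer="kduqupsszirqua" (len 14), cursors c1@5 c3@12 c2@13, authorship ...11......22.
After op 5 (insert('c')): buffer="kduqucpsszirqcuca" (len 17), cursors c1@6 c3@14 c2@16, authorship ...111......2322.
After op 6 (delete): buffer="kduqupsszirqua" (len 14), cursors c1@5 c3@12 c2@13, authorship ...11......22.
After op 7 (insert('o')): buffer="kduquopsszirqouoa" (len 17), cursors c1@6 c3@14 c2@16, authorship ...111......2322.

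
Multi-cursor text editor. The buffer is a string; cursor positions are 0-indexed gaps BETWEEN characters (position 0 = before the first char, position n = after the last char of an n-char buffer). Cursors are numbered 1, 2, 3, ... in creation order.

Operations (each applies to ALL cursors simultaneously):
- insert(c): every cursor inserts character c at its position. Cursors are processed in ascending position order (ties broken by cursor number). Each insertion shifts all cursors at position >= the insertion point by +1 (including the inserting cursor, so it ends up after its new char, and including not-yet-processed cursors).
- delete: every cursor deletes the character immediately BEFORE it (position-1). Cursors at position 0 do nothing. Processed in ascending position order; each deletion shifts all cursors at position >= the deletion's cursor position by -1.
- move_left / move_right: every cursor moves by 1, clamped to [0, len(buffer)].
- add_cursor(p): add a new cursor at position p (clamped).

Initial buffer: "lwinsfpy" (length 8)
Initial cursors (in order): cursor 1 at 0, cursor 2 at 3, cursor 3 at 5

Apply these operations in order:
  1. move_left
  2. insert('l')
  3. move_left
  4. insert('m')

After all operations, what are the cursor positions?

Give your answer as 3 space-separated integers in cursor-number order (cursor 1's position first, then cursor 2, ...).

Answer: 1 5 9

Derivation:
After op 1 (move_left): buffer="lwinsfpy" (len 8), cursors c1@0 c2@2 c3@4, authorship ........
After op 2 (insert('l')): buffer="llwlinlsfpy" (len 11), cursors c1@1 c2@4 c3@7, authorship 1..2..3....
After op 3 (move_left): buffer="llwlinlsfpy" (len 11), cursors c1@0 c2@3 c3@6, authorship 1..2..3....
After op 4 (insert('m')): buffer="mllwmlinmlsfpy" (len 14), cursors c1@1 c2@5 c3@9, authorship 11..22..33....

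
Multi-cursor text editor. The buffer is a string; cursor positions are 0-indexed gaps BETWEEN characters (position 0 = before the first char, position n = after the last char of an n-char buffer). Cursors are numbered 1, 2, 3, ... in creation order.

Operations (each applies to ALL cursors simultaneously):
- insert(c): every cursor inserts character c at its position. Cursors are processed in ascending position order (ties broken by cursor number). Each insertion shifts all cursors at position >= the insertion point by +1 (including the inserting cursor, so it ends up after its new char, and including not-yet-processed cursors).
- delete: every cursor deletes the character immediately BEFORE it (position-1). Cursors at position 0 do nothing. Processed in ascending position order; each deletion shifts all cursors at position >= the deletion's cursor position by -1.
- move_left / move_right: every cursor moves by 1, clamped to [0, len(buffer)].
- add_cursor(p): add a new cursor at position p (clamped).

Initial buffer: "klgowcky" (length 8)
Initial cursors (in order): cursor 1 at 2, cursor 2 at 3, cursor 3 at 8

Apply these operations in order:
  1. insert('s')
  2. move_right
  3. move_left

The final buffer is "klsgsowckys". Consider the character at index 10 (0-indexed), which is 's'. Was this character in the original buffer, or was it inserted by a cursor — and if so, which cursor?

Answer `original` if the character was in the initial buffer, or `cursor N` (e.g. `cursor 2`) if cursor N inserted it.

Answer: cursor 3

Derivation:
After op 1 (insert('s')): buffer="klsgsowckys" (len 11), cursors c1@3 c2@5 c3@11, authorship ..1.2.....3
After op 2 (move_right): buffer="klsgsowckys" (len 11), cursors c1@4 c2@6 c3@11, authorship ..1.2.....3
After op 3 (move_left): buffer="klsgsowckys" (len 11), cursors c1@3 c2@5 c3@10, authorship ..1.2.....3
Authorship (.=original, N=cursor N): . . 1 . 2 . . . . . 3
Index 10: author = 3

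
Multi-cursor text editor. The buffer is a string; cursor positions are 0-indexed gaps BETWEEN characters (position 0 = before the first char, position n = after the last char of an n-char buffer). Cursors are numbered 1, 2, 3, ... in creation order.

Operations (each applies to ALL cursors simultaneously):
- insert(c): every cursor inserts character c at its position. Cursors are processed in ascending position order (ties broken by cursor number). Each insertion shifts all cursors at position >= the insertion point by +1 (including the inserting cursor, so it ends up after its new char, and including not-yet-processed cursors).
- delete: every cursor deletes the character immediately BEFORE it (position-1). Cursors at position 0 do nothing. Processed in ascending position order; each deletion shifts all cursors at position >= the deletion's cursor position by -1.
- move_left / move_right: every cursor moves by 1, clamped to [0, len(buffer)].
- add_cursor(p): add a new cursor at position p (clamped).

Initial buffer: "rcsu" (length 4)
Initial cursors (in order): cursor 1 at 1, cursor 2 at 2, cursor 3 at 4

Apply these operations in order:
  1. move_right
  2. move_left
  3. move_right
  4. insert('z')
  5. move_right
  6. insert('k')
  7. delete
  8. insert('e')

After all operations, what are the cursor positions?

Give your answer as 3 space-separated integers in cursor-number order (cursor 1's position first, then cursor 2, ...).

After op 1 (move_right): buffer="rcsu" (len 4), cursors c1@2 c2@3 c3@4, authorship ....
After op 2 (move_left): buffer="rcsu" (len 4), cursors c1@1 c2@2 c3@3, authorship ....
After op 3 (move_right): buffer="rcsu" (len 4), cursors c1@2 c2@3 c3@4, authorship ....
After op 4 (insert('z')): buffer="rczszuz" (len 7), cursors c1@3 c2@5 c3@7, authorship ..1.2.3
After op 5 (move_right): buffer="rczszuz" (len 7), cursors c1@4 c2@6 c3@7, authorship ..1.2.3
After op 6 (insert('k')): buffer="rczskzukzk" (len 10), cursors c1@5 c2@8 c3@10, authorship ..1.12.233
After op 7 (delete): buffer="rczszuz" (len 7), cursors c1@4 c2@6 c3@7, authorship ..1.2.3
After op 8 (insert('e')): buffer="rczsezueze" (len 10), cursors c1@5 c2@8 c3@10, authorship ..1.12.233

Answer: 5 8 10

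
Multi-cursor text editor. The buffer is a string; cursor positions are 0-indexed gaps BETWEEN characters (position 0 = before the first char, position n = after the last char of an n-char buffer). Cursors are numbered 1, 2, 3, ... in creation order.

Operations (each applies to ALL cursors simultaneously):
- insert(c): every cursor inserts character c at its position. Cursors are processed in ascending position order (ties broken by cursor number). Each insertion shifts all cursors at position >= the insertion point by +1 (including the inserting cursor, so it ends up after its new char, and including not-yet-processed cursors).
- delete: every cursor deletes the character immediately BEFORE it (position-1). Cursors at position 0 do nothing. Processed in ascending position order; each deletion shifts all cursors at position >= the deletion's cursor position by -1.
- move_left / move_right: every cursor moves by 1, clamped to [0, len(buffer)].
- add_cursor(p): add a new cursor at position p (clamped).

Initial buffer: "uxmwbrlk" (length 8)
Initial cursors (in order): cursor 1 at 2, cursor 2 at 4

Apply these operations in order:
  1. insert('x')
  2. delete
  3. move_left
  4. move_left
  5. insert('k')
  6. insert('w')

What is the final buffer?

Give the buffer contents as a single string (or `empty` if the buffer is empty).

After op 1 (insert('x')): buffer="uxxmwxbrlk" (len 10), cursors c1@3 c2@6, authorship ..1..2....
After op 2 (delete): buffer="uxmwbrlk" (len 8), cursors c1@2 c2@4, authorship ........
After op 3 (move_left): buffer="uxmwbrlk" (len 8), cursors c1@1 c2@3, authorship ........
After op 4 (move_left): buffer="uxmwbrlk" (len 8), cursors c1@0 c2@2, authorship ........
After op 5 (insert('k')): buffer="kuxkmwbrlk" (len 10), cursors c1@1 c2@4, authorship 1..2......
After op 6 (insert('w')): buffer="kwuxkwmwbrlk" (len 12), cursors c1@2 c2@6, authorship 11..22......

Answer: kwuxkwmwbrlk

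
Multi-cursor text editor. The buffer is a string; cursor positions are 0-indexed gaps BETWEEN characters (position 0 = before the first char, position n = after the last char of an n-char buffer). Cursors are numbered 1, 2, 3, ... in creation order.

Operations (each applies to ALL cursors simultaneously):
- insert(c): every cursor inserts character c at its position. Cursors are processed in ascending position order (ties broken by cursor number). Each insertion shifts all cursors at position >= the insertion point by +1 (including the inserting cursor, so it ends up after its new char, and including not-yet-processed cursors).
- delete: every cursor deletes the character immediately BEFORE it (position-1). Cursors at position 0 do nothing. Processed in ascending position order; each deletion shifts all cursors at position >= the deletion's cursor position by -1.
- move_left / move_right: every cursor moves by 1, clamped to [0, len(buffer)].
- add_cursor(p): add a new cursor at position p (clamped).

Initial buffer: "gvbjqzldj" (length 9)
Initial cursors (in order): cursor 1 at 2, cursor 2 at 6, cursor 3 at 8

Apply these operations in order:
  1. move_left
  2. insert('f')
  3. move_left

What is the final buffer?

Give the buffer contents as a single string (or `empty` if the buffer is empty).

After op 1 (move_left): buffer="gvbjqzldj" (len 9), cursors c1@1 c2@5 c3@7, authorship .........
After op 2 (insert('f')): buffer="gfvbjqfzlfdj" (len 12), cursors c1@2 c2@7 c3@10, authorship .1....2..3..
After op 3 (move_left): buffer="gfvbjqfzlfdj" (len 12), cursors c1@1 c2@6 c3@9, authorship .1....2..3..

Answer: gfvbjqfzlfdj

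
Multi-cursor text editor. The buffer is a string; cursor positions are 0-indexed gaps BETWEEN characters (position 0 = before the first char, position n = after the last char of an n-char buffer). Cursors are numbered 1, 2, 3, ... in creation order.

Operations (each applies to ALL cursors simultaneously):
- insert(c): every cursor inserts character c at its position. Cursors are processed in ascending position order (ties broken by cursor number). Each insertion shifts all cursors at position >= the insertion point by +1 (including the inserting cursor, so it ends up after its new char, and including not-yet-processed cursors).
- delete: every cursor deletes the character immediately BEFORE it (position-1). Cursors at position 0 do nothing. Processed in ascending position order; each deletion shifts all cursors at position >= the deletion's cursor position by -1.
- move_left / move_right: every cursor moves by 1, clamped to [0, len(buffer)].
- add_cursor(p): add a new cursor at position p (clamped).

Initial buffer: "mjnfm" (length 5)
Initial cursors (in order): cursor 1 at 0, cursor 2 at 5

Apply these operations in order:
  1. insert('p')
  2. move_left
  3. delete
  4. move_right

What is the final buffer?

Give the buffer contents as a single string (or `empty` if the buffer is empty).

Answer: pmjnfp

Derivation:
After op 1 (insert('p')): buffer="pmjnfmp" (len 7), cursors c1@1 c2@7, authorship 1.....2
After op 2 (move_left): buffer="pmjnfmp" (len 7), cursors c1@0 c2@6, authorship 1.....2
After op 3 (delete): buffer="pmjnfp" (len 6), cursors c1@0 c2@5, authorship 1....2
After op 4 (move_right): buffer="pmjnfp" (len 6), cursors c1@1 c2@6, authorship 1....2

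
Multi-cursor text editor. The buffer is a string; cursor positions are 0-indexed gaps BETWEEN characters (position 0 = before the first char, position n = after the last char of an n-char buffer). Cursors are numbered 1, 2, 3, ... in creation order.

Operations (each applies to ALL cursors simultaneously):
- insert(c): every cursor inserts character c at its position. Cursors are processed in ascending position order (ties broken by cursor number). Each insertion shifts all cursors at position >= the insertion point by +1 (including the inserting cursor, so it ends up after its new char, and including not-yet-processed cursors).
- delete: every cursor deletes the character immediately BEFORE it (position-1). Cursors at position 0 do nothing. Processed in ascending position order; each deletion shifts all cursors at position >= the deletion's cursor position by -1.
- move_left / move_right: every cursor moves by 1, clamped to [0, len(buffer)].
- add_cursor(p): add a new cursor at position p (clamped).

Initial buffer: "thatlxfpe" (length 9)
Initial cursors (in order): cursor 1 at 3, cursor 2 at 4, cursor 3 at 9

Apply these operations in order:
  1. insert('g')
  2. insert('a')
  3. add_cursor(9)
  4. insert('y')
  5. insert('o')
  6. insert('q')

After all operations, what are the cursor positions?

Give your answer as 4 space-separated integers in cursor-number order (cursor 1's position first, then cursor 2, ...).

After op 1 (insert('g')): buffer="thagtglxfpeg" (len 12), cursors c1@4 c2@6 c3@12, authorship ...1.2.....3
After op 2 (insert('a')): buffer="thagatgalxfpega" (len 15), cursors c1@5 c2@8 c3@15, authorship ...11.22.....33
After op 3 (add_cursor(9)): buffer="thagatgalxfpega" (len 15), cursors c1@5 c2@8 c4@9 c3@15, authorship ...11.22.....33
After op 4 (insert('y')): buffer="thagaytgaylyxfpegay" (len 19), cursors c1@6 c2@10 c4@12 c3@19, authorship ...111.222.4....333
After op 5 (insert('o')): buffer="thagayotgayolyoxfpegayo" (len 23), cursors c1@7 c2@12 c4@15 c3@23, authorship ...1111.2222.44....3333
After op 6 (insert('q')): buffer="thagayoqtgayoqlyoqxfpegayoq" (len 27), cursors c1@8 c2@14 c4@18 c3@27, authorship ...11111.22222.444....33333

Answer: 8 14 27 18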